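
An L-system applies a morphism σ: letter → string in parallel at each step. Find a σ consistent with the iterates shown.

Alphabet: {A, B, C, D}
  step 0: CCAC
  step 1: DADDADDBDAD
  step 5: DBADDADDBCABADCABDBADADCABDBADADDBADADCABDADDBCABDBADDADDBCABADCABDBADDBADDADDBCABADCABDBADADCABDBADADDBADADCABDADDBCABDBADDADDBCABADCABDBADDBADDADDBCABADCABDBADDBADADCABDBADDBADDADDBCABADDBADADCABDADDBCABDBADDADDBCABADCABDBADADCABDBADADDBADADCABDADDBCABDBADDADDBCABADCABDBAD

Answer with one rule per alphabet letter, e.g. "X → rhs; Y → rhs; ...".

A->DB, B->CAB, C->DAD, D->AD

  step 0 ⇒ step 1: CCAC ⇒ DAD·DAD·DB·DAD
    A ↦ DB
    C ↦ DAD
    B ↦ CAB  (constrained at step 1)
    D ↦ AD  (constrained at step 1)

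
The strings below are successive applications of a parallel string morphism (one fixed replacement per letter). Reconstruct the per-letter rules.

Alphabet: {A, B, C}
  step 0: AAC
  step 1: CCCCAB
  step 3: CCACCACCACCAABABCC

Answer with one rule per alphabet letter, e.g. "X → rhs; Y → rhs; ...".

  step 0 ⇒ step 1: AAC ⇒ CC·CC·AB
    A ↦ CC
    C ↦ AB
    B ↦ A  (constrained at step 1)

A->CC, B->A, C->AB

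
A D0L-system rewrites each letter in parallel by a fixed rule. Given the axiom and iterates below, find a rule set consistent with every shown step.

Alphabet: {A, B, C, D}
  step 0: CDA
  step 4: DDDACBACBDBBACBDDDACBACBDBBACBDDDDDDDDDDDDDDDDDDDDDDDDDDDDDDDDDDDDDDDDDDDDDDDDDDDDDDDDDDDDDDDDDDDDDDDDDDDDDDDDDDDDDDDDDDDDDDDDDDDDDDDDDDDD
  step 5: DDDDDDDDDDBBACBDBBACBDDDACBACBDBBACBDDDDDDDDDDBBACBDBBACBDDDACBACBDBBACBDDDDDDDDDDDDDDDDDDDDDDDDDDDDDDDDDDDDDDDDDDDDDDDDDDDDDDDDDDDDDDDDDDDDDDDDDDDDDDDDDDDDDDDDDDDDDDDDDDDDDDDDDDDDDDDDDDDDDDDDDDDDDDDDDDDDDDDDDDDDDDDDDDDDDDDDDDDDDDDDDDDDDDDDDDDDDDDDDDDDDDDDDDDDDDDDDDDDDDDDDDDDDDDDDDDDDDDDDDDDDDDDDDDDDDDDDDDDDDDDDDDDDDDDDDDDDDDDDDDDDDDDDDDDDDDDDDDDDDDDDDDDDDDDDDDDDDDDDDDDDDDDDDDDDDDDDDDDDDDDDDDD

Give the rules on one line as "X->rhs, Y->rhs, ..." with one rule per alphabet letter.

  step 4 ⇒ step 5: DDDACBACBDBBACBDDDACBACBDBBACBDDDDDDDDDDDDDDDDDDDDDDDDDDDDDDDDDDDDDDDDDDDDDDDDDDDDDDDDDDDDDDDDDDDDDDDDDDDDDDDDDDDDDDDDDDDDDDDDDDDDDDDDDDDD ⇒ DDD·DDD·DDD·D·BB·ACB·D·BB·ACB·DDD·ACB·ACB·D·BB·ACB·DDD·DDD·DDD·D·BB·ACB·D·BB·ACB·DDD·ACB·ACB·D·BB·ACB·DDD·DDD·DDD·DDD·DDD·DDD·DDD·DDD·DDD·DDD·DDD·DDD·DDD·DDD·DDD·DDD·DDD·DDD·DDD·DDD·DDD·DDD·DDD·DDD·DDD·DDD·DDD·DDD·DDD·DDD·DDD·DDD·DDD·DDD·DDD·DDD·DDD·DDD·DDD·DDD·DDD·DDD·DDD·DDD·DDD·DDD·DDD·DDD·DDD·DDD·DDD·DDD·DDD·DDD·DDD·DDD·DDD·DDD·DDD·DDD·DDD·DDD·DDD·DDD·DDD·DDD·DDD·DDD·DDD·DDD·DDD·DDD·DDD·DDD·DDD·DDD·DDD·DDD·DDD·DDD·DDD·DDD·DDD·DDD·DDD·DDD·DDD·DDD·DDD·DDD·DDD·DDD·DDD·DDD·DDD·DDD·DDD·DDD·DDD·DDD·DDD·DDD·DDD·DDD·DDD·DDD·DDD·DDD
    A ↦ D
    B ↦ ACB
    C ↦ BB
    D ↦ DDD

A->D, B->ACB, C->BB, D->DDD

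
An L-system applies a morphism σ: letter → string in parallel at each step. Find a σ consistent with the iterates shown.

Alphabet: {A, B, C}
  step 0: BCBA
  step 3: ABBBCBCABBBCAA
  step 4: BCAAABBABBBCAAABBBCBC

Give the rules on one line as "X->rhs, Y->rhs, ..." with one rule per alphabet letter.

A->BC, B->A, C->BB

  step 3 ⇒ step 4: ABBBCBCABBBCAA ⇒ BC·A·A·A·BB·A·BB·BC·A·A·A·BB·BC·BC
    A ↦ BC
    B ↦ A
    C ↦ BB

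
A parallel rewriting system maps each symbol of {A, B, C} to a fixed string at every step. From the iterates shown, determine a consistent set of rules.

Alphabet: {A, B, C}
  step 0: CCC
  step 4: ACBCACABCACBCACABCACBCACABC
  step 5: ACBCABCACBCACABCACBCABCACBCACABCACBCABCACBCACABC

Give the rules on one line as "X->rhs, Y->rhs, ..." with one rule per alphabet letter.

  step 4 ⇒ step 5: ACBCACABCACBCACABCACBCACABC ⇒ AC·BC·A·BC·AC·BC·AC·A·BC·AC·BC·A·BC·AC·BC·AC·A·BC·AC·BC·A·BC·AC·BC·AC·A·BC
    A ↦ AC
    B ↦ A
    C ↦ BC

A->AC, B->A, C->BC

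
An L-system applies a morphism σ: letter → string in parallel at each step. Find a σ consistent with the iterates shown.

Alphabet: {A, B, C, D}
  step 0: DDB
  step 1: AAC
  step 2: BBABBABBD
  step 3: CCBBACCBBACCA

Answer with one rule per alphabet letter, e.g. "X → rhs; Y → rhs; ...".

  step 2 ⇒ step 3: BBABBABBD ⇒ C·C·BBA·C·C·BBA·C·C·A
    A ↦ BBA
    B ↦ C
    D ↦ A
  step 1 ⇒ step 2: AAC ⇒ BBA·BBA·BBD
    C ↦ BBD

A->BBA, B->C, C->BBD, D->A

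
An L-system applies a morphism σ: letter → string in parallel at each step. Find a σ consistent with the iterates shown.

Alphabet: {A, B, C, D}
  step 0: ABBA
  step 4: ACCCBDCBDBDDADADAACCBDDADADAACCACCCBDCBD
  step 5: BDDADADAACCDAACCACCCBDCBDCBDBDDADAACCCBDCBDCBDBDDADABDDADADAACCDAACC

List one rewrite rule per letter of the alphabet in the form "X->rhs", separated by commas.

A->BD, B->AC, C->DA, D->C

  step 4 ⇒ step 5: ACCCBDCBDBDDADADAACCBDDADADAACCACCCBDCBD ⇒ BD·DA·DA·DA·AC·C·DA·AC·C·AC·C·C·BD·C·BD·C·BD·BD·DA·DA·AC·C·C·BD·C·BD·C·BD·BD·DA·DA·BD·DA·DA·DA·AC·C·DA·AC·C
    A ↦ BD
    B ↦ AC
    C ↦ DA
    D ↦ C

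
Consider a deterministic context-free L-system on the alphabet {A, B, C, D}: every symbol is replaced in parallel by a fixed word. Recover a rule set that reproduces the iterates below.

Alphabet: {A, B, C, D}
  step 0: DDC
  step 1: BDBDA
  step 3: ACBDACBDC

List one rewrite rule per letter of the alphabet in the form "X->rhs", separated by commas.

A->B, B->C, C->A, D->BD

  step 0 ⇒ step 1: DDC ⇒ BD·BD·A
    C ↦ A
    D ↦ BD
    A ↦ B  (constrained at step 1)
    B ↦ C  (constrained at step 1)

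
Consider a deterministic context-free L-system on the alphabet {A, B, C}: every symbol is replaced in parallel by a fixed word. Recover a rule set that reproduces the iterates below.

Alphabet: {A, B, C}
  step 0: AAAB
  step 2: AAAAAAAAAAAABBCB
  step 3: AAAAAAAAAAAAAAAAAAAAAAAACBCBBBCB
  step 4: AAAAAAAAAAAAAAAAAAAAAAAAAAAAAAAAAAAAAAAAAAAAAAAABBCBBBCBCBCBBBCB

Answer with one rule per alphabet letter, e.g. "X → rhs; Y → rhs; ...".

  step 3 ⇒ step 4: AAAAAAAAAAAAAAAAAAAAAAAACBCBBBCB ⇒ AA·AA·AA·AA·AA·AA·AA·AA·AA·AA·AA·AA·AA·AA·AA·AA·AA·AA·AA·AA·AA·AA·AA·AA·BB·CB·BB·CB·CB·CB·BB·CB
    A ↦ AA
    B ↦ CB
    C ↦ BB

A->AA, B->CB, C->BB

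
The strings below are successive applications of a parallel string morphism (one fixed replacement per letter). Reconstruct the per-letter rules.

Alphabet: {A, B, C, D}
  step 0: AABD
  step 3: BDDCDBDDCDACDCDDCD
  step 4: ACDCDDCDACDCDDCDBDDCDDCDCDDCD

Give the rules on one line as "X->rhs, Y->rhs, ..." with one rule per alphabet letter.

  step 3 ⇒ step 4: BDDCDBDDCDACDCDDCD ⇒ A·CD·CD·D·CD·A·CD·CD·D·CD·BD·D·CD·D·CD·CD·D·CD
    A ↦ BD
    B ↦ A
    C ↦ D
    D ↦ CD

A->BD, B->A, C->D, D->CD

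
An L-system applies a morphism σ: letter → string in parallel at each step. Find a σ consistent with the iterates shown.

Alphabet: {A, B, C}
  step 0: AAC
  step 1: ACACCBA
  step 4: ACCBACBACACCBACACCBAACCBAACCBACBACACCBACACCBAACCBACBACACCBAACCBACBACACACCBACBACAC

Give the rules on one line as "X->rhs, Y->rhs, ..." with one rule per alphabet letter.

A->AC, B->C, C->CBA

  step 0 ⇒ step 1: AAC ⇒ AC·AC·CBA
    A ↦ AC
    C ↦ CBA
    B ↦ C  (constrained at step 1)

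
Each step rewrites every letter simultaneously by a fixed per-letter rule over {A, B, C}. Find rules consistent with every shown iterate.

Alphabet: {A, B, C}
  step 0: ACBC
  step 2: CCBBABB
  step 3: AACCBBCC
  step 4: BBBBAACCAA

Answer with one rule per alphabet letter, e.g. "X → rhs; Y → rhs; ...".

  step 3 ⇒ step 4: AACCBBCC ⇒ BB·BB·A·A·C·C·A·A
    A ↦ BB
    B ↦ C
    C ↦ A

A->BB, B->C, C->A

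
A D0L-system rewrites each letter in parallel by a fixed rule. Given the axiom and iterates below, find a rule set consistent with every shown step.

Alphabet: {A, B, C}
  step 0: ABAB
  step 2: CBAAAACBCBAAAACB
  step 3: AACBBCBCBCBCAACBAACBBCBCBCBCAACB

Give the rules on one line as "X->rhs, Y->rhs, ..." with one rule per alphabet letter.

A->BC, B->CB, C->AA

  step 2 ⇒ step 3: CBAAAACBCBAAAACB ⇒ AA·CB·BC·BC·BC·BC·AA·CB·AA·CB·BC·BC·BC·BC·AA·CB
    A ↦ BC
    B ↦ CB
    C ↦ AA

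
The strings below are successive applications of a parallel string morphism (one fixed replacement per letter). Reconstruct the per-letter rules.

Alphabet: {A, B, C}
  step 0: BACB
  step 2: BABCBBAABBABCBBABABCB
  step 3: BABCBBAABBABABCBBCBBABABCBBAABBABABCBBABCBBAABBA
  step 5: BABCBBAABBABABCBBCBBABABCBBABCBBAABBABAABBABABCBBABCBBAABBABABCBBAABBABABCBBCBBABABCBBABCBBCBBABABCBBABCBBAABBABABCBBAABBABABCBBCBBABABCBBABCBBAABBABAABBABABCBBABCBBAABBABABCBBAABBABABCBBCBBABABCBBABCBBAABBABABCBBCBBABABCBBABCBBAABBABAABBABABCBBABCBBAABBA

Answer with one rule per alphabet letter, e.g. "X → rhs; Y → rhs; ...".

  step 2 ⇒ step 3: BABCBBAABBABCBBABABCB ⇒ BA·BCB·BA·AB·BA·BA·BCB·BCB·BA·BA·BCB·BA·AB·BA·BA·BCB·BA·BCB·BA·AB·BA
    A ↦ BCB
    B ↦ BA
    C ↦ AB

A->BCB, B->BA, C->AB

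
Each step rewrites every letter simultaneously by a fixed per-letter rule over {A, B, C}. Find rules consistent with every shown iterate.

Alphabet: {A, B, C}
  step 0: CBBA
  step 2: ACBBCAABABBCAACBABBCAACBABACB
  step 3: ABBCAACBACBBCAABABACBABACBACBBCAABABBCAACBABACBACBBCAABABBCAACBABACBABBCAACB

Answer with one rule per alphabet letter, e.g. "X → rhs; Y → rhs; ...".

  step 2 ⇒ step 3: ACBBCAABABBCAACBABBCAACBABACB ⇒ AB·BCA·ACB·ACB·BCA·AB·AB·ACB·AB·ACB·ACB·BCA·AB·AB·BCA·ACB·AB·ACB·ACB·BCA·AB·AB·BCA·ACB·AB·ACB·AB·BCA·ACB
    A ↦ AB
    B ↦ ACB
    C ↦ BCA

A->AB, B->ACB, C->BCA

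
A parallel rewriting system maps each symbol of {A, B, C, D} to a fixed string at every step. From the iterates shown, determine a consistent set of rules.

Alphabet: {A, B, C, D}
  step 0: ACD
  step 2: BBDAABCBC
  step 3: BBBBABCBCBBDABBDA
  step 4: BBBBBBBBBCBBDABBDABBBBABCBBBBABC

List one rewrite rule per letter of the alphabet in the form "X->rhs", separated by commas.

A->BC, B->BB, C->DA, D->A

  step 3 ⇒ step 4: BBBBABCBCBBDABBDA ⇒ BB·BB·BB·BB·BC·BB·DA·BB·DA·BB·BB·A·BC·BB·BB·A·BC
    A ↦ BC
    B ↦ BB
    C ↦ DA
    D ↦ A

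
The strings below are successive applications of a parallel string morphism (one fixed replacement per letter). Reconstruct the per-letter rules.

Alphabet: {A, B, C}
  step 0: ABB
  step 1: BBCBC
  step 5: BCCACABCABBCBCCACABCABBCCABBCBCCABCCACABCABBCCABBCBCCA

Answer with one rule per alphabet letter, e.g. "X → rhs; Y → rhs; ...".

  step 0 ⇒ step 1: ABB ⇒ B·BC·BC
    A ↦ B
    B ↦ BC
    C ↦ CA  (constrained at step 1)

A->B, B->BC, C->CA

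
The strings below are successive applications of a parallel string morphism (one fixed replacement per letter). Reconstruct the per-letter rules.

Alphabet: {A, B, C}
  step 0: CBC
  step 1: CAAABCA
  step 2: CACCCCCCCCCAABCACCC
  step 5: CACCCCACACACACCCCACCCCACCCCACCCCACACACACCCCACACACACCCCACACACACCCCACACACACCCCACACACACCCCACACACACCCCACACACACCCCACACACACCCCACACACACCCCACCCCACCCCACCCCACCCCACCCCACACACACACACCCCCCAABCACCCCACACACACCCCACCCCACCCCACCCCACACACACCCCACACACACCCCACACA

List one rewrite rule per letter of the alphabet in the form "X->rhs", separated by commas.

  step 1 ⇒ step 2: CAAABCA ⇒ CA·CCC·CCC·CCC·AAB·CA·CCC
    A ↦ CCC
    B ↦ AAB
    C ↦ CA

A->CCC, B->AAB, C->CA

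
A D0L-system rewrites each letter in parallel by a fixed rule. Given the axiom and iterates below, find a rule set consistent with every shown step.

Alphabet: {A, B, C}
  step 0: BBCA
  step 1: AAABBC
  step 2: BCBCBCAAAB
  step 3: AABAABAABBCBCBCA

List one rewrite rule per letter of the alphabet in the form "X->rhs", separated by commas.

  step 2 ⇒ step 3: BCBCBCAAAB ⇒ A·AB·A·AB·A·AB·BC·BC·BC·A
    A ↦ BC
    B ↦ A
    C ↦ AB

A->BC, B->A, C->AB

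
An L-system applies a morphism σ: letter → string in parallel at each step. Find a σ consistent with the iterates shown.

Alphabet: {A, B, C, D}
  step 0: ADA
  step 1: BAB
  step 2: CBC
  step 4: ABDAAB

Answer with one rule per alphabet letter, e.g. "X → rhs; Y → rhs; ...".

A->B, B->C, C->DA, D->A

  step 1 ⇒ step 2: BAB ⇒ C·B·C
    A ↦ B
    B ↦ C
    C ↦ DA  (constrained at step 2)
  step 0 ⇒ step 1: ADA ⇒ B·A·B
    D ↦ A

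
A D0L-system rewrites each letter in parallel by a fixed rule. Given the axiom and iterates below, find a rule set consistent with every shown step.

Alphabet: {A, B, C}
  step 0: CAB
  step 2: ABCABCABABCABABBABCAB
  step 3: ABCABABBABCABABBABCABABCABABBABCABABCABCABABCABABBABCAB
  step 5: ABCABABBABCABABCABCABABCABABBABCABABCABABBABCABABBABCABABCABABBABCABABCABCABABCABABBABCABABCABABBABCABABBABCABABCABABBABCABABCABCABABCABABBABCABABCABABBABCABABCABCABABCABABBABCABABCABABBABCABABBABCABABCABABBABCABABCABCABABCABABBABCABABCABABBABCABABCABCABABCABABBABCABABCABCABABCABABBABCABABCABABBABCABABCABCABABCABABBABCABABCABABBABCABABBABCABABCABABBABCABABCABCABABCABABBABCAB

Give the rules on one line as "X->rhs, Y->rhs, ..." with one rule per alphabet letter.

  step 2 ⇒ step 3: ABCABCABABCABABBABCAB ⇒ AB·CAB·ABB·AB·CAB·ABB·AB·CAB·AB·CAB·ABB·AB·CAB·AB·CAB·CAB·AB·CAB·ABB·AB·CAB
    A ↦ AB
    B ↦ CAB
    C ↦ ABB

A->AB, B->CAB, C->ABB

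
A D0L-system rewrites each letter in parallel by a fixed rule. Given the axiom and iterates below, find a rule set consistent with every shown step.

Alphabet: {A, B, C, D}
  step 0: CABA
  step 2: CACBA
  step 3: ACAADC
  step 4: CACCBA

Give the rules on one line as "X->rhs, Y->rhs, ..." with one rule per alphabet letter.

  step 3 ⇒ step 4: ACAADC ⇒ C·A·C·C·B·A
    A ↦ C
    C ↦ A
    D ↦ B
  step 2 ⇒ step 3: CACBA ⇒ A·C·A·AD·C
    B ↦ AD

A->C, B->AD, C->A, D->B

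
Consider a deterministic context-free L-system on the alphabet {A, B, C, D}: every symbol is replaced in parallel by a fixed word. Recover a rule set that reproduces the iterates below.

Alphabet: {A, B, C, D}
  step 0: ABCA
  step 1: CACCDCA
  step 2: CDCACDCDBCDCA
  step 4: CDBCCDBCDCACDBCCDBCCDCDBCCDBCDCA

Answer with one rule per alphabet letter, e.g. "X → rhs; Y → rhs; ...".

A->CA, B->C, C->CD, D->B

  step 1 ⇒ step 2: CACCDCA ⇒ CD·CA·CD·CD·B·CD·CA
    A ↦ CA
    C ↦ CD
    D ↦ B
  step 0 ⇒ step 1: ABCA ⇒ CA·C·CD·CA
    B ↦ C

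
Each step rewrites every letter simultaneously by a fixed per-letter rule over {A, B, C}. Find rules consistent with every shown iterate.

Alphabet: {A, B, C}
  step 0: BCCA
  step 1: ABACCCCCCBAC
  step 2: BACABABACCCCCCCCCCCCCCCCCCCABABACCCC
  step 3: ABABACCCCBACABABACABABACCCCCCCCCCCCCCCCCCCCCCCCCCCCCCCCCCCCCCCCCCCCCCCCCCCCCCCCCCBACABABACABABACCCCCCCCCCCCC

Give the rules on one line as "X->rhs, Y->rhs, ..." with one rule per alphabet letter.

  step 2 ⇒ step 3: BACABABACCCCCCCCCCCCCCCCCCCABABACCCC ⇒ ABA·BAC·CCC·BAC·ABA·BAC·ABA·BAC·CCC·CCC·CCC·CCC·CCC·CCC·CCC·CCC·CCC·CCC·CCC·CCC·CCC·CCC·CCC·CCC·CCC·CCC·CCC·BAC·ABA·BAC·ABA·BAC·CCC·CCC·CCC·CCC
    A ↦ BAC
    B ↦ ABA
    C ↦ CCC

A->BAC, B->ABA, C->CCC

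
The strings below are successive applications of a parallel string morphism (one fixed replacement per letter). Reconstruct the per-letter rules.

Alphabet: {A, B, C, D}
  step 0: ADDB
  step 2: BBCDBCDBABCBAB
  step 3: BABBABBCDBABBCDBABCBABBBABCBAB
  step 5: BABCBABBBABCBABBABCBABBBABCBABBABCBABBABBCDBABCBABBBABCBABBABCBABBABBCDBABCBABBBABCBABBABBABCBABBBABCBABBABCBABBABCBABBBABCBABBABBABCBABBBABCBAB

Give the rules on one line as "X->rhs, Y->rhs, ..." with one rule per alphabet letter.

  step 2 ⇒ step 3: BBCDBCDBABCBAB ⇒ BAB·BAB·B·CD·BAB·B·CD·BAB·C·BAB·B·BAB·C·BAB
    A ↦ C
    B ↦ BAB
    C ↦ B
    D ↦ CD

A->C, B->BAB, C->B, D->CD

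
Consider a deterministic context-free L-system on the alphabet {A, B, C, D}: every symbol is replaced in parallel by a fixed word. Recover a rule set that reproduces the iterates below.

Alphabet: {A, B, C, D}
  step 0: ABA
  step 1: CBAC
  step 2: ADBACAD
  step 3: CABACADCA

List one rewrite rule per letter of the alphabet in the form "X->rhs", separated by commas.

A->C, B->BA, C->AD, D->A

  step 2 ⇒ step 3: ADBACAD ⇒ C·A·BA·C·AD·C·A
    A ↦ C
    B ↦ BA
    C ↦ AD
    D ↦ A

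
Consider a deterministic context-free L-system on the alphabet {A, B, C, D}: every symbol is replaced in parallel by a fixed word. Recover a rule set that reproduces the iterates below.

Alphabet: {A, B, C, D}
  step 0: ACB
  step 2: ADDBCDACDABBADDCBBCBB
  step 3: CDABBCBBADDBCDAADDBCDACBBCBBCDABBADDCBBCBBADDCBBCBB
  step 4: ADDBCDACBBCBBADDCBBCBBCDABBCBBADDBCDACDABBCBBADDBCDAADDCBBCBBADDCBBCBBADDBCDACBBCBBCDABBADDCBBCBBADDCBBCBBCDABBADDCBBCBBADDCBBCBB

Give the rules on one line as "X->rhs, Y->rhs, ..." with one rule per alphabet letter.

  step 3 ⇒ step 4: CDABBCBBADDBCDAADDBCDACBBCBBCDABBADDCBBCBBADDCBBCBB ⇒ ADD·B·CDA·CBB·CBB·ADD·CBB·CBB·CDA·B·B·CBB·ADD·B·CDA·CDA·B·B·CBB·ADD·B·CDA·ADD·CBB·CBB·ADD·CBB·CBB·ADD·B·CDA·CBB·CBB·CDA·B·B·ADD·CBB·CBB·ADD·CBB·CBB·CDA·B·B·ADD·CBB·CBB·ADD·CBB·CBB
    A ↦ CDA
    B ↦ CBB
    C ↦ ADD
    D ↦ B

A->CDA, B->CBB, C->ADD, D->B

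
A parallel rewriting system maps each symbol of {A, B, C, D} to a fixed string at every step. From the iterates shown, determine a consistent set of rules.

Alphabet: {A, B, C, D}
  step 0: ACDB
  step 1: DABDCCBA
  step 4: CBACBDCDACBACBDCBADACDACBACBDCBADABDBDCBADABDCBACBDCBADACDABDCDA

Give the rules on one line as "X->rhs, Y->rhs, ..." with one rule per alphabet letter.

A->DA, B->CBA, C->BD, D->C

  step 0 ⇒ step 1: ACDB ⇒ DA·BD·C·CBA
    A ↦ DA
    B ↦ CBA
    C ↦ BD
    D ↦ C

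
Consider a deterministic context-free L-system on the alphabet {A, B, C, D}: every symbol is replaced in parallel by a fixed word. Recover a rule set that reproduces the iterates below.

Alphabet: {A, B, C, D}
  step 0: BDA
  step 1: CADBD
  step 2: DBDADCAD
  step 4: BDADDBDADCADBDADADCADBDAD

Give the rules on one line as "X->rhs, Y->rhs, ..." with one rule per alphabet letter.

A->BD, B->C, C->D, D->AD

  step 1 ⇒ step 2: CADBD ⇒ D·BD·AD·C·AD
    A ↦ BD
    B ↦ C
    C ↦ D
    D ↦ AD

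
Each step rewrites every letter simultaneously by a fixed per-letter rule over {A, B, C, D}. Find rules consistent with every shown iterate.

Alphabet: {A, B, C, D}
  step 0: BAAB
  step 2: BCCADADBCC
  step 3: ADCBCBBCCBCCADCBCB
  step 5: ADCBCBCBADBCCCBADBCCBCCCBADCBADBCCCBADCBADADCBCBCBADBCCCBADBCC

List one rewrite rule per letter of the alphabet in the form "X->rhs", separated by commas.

A->B, B->AD, C->CB, D->CC

  step 2 ⇒ step 3: BCCADADBCC ⇒ AD·CB·CB·B·CC·B·CC·AD·CB·CB
    A ↦ B
    B ↦ AD
    C ↦ CB
    D ↦ CC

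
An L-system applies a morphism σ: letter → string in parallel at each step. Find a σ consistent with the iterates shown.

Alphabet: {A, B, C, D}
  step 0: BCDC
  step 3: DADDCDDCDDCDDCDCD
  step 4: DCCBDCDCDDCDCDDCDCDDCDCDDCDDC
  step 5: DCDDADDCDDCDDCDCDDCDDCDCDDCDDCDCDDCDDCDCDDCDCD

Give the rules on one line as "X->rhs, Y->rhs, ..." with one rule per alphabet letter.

  step 4 ⇒ step 5: DCCBDCDCDDCDCDDCDCDDCDCDDCDDC ⇒ DC·D·D·AD·DC·D·DC·D·DC·DC·D·DC·D·DC·DC·D·DC·D·DC·DC·D·DC·D·DC·DC·D·DC·DC·D
    B ↦ AD
    C ↦ D
    D ↦ DC
  step 3 ⇒ step 4: DADDCDDCDDCDDCDCD ⇒ DC·CB·DC·DC·D·DC·DC·D·DC·DC·D·DC·DC·D·DC·D·DC
    A ↦ CB

A->CB, B->AD, C->D, D->DC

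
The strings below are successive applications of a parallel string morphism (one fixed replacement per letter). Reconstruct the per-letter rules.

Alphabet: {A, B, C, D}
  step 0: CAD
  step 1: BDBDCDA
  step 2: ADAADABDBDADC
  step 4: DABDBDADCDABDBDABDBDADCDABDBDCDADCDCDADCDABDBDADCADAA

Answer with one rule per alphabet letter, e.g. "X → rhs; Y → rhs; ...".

A->DC, B->A, C->BDB, D->DA

  step 1 ⇒ step 2: BDBDCDA ⇒ A·DA·A·DA·BDB·DA·DC
    A ↦ DC
    B ↦ A
    C ↦ BDB
    D ↦ DA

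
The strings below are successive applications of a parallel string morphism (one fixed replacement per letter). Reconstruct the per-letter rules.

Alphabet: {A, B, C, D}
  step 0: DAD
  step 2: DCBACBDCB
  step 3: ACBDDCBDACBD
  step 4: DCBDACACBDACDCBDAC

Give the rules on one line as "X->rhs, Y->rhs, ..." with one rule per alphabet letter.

A->DC, B->D, C->B, D->AC

  step 3 ⇒ step 4: ACBDDCBDACBD ⇒ DC·B·D·AC·AC·B·D·AC·DC·B·D·AC
    A ↦ DC
    B ↦ D
    C ↦ B
    D ↦ AC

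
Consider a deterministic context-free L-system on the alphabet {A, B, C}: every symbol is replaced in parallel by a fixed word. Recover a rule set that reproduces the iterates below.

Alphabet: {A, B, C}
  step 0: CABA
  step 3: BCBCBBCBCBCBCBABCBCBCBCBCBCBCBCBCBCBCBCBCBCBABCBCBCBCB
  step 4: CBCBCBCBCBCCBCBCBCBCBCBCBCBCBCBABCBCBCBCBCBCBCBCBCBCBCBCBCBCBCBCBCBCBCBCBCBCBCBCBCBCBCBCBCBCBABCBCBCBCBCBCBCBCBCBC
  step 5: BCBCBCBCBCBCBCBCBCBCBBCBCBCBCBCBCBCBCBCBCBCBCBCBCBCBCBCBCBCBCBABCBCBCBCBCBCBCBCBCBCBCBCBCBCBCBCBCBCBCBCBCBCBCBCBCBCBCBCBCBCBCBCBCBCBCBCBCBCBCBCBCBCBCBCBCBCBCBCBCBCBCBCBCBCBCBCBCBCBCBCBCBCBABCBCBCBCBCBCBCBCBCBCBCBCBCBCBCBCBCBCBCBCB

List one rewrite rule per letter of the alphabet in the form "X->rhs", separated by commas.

A->BAB, B->CBC, C->B

  step 4 ⇒ step 5: CBCBCBCBCBCCBCBCBCBCBCBCBCBCBCBABCBCBCBCBCBCBCBCBCBCBCBCBCBCBCBCBCBCBCBCBCBCBCBCBCBCBCBCBCBCBABCBCBCBCBCBCBCBCBCBC ⇒ B·CBC·B·CBC·B·CBC·B·CBC·B·CBC·B·B·CBC·B·CBC·B·CBC·B·CBC·B·CBC·B·CBC·B·CBC·B·CBC·B·CBC·B·CBC·BAB·CBC·B·CBC·B·CBC·B·CBC·B·CBC·B·CBC·B·CBC·B·CBC·B·CBC·B·CBC·B·CBC·B·CBC·B·CBC·B·CBC·B·CBC·B·CBC·B·CBC·B·CBC·B·CBC·B·CBC·B·CBC·B·CBC·B·CBC·B·CBC·B·CBC·B·CBC·B·CBC·B·CBC·B·CBC·B·CBC·B·CBC·BAB·CBC·B·CBC·B·CBC·B·CBC·B·CBC·B·CBC·B·CBC·B·CBC·B·CBC·B·CBC·B
    A ↦ BAB
    B ↦ CBC
    C ↦ B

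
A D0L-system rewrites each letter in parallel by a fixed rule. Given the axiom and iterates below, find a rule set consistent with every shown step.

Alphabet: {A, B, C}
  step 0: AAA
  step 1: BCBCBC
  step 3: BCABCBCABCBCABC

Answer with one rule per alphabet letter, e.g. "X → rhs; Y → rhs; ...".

A->BC, B->AC, C->A

  step 0 ⇒ step 1: AAA ⇒ BC·BC·BC
    A ↦ BC
    B ↦ AC  (constrained at step 1)
    C ↦ A  (constrained at step 1)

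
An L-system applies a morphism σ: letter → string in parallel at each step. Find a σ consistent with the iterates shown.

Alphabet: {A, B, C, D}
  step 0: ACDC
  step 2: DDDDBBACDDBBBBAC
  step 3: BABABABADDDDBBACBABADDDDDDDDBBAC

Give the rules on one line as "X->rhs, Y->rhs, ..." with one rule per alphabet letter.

A->BB, B->DD, C->AC, D->BA

  step 2 ⇒ step 3: DDDDBBACDDBBBBAC ⇒ BA·BA·BA·BA·DD·DD·BB·AC·BA·BA·DD·DD·DD·DD·BB·AC
    A ↦ BB
    B ↦ DD
    C ↦ AC
    D ↦ BA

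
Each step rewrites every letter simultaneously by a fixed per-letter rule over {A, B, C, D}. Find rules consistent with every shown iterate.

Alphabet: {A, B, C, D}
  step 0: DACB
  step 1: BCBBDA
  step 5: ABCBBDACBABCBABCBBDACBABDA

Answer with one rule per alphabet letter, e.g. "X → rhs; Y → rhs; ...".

  step 0 ⇒ step 1: DACB ⇒ B·CB·BD·A
    A ↦ CB
    B ↦ A
    C ↦ BD
    D ↦ B

A->CB, B->A, C->BD, D->B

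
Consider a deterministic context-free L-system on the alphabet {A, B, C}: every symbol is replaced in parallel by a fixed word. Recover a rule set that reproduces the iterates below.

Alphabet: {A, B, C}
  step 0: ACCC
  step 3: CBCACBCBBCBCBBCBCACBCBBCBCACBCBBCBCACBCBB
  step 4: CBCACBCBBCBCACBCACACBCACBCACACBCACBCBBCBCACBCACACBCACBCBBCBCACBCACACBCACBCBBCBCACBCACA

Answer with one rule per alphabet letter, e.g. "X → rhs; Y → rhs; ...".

A->CBB, B->CA, C->CB

  step 3 ⇒ step 4: CBCACBCBBCBCBBCBCACBCBBCBCACBCBBCBCACBCBB ⇒ CB·CA·CB·CBB·CB·CA·CB·CA·CA·CB·CA·CB·CA·CA·CB·CA·CB·CBB·CB·CA·CB·CA·CA·CB·CA·CB·CBB·CB·CA·CB·CA·CA·CB·CA·CB·CBB·CB·CA·CB·CA·CA
    A ↦ CBB
    B ↦ CA
    C ↦ CB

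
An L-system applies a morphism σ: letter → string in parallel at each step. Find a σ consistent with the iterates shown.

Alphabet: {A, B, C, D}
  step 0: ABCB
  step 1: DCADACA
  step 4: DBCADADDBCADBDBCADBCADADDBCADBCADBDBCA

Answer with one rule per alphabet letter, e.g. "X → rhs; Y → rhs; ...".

A->D, B->CA, C->DA, D->DB

  step 0 ⇒ step 1: ABCB ⇒ D·CA·DA·CA
    A ↦ D
    B ↦ CA
    C ↦ DA
    D ↦ DB  (constrained at step 1)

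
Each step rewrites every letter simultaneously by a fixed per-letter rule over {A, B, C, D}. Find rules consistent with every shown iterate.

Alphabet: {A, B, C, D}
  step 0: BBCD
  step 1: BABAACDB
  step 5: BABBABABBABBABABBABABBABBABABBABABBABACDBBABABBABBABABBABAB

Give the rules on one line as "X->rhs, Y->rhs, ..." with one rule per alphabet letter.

  step 0 ⇒ step 1: BBCD ⇒ BA·BA·AC·DB
    B ↦ BA
    C ↦ AC
    D ↦ DB
    A ↦ B  (constrained at step 1)

A->B, B->BA, C->AC, D->DB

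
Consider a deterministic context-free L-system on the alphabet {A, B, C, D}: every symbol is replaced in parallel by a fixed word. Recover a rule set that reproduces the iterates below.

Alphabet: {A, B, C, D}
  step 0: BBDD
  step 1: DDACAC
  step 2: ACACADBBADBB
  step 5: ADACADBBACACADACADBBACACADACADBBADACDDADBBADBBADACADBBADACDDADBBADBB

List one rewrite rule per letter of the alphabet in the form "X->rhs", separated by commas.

A->AD, B->D, C->BB, D->AC

  step 1 ⇒ step 2: DDACAC ⇒ AC·AC·AD·BB·AD·BB
    A ↦ AD
    C ↦ BB
    D ↦ AC
  step 0 ⇒ step 1: BBDD ⇒ D·D·AC·AC
    B ↦ D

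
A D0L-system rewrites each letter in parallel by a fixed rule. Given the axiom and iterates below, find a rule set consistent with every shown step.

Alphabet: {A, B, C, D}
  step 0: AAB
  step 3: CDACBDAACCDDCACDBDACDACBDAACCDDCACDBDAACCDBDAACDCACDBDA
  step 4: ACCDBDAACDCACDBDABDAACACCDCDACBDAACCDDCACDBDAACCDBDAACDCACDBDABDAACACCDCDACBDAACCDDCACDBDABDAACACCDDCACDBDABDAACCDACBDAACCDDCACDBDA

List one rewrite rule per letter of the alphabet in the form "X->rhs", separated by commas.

  step 3 ⇒ step 4: CDACBDAACCDDCACDBDACDACBDAACCDDCACDBDAACCDBDAACDCACDBDA ⇒ AC·CD·BDA·AC·DCA·CD·BDA·BDA·AC·AC·CD·CD·AC·BDA·AC·CD·DCA·CD·BDA·AC·CD·BDA·AC·DCA·CD·BDA·BDA·AC·AC·CD·CD·AC·BDA·AC·CD·DCA·CD·BDA·BDA·AC·AC·CD·DCA·CD·BDA·BDA·AC·CD·AC·BDA·AC·CD·DCA·CD·BDA
    A ↦ BDA
    B ↦ DCA
    C ↦ AC
    D ↦ CD

A->BDA, B->DCA, C->AC, D->CD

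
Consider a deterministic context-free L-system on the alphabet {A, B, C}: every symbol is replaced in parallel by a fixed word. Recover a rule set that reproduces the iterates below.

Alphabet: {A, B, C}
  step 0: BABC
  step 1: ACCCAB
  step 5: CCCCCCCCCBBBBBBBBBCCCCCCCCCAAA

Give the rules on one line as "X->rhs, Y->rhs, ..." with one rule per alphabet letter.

A->CCC, B->A, C->B

  step 0 ⇒ step 1: BABC ⇒ A·CCC·A·B
    A ↦ CCC
    B ↦ A
    C ↦ B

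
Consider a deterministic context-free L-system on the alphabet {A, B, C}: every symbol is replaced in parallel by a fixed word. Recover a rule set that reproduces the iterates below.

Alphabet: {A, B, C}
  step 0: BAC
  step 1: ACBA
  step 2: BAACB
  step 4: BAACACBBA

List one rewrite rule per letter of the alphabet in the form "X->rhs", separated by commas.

  step 1 ⇒ step 2: ACBA ⇒ B·A·AC·B
    A ↦ B
    B ↦ AC
    C ↦ A

A->B, B->AC, C->A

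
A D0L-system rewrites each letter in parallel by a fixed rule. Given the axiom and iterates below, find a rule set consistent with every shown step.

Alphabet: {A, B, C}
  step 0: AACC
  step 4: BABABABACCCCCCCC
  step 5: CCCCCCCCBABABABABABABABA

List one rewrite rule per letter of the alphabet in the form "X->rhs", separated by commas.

  step 4 ⇒ step 5: BABABABACCCCCCCC ⇒ C·C·C·C·C·C·C·C·BA·BA·BA·BA·BA·BA·BA·BA
    A ↦ C
    B ↦ C
    C ↦ BA

A->C, B->C, C->BA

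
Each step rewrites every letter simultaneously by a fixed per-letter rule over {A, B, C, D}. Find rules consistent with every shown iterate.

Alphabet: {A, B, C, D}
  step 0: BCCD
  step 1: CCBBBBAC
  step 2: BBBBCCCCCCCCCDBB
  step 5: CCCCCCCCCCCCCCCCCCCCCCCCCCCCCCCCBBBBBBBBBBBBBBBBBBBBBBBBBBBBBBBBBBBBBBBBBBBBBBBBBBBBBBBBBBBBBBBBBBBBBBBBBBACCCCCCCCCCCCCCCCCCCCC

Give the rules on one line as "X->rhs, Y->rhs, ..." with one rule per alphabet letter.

A->CD, B->CC, C->BB, D->AC

  step 1 ⇒ step 2: CCBBBBAC ⇒ BB·BB·CC·CC·CC·CC·CD·BB
    A ↦ CD
    B ↦ CC
    C ↦ BB
  step 0 ⇒ step 1: BCCD ⇒ CC·BB·BB·AC
    D ↦ AC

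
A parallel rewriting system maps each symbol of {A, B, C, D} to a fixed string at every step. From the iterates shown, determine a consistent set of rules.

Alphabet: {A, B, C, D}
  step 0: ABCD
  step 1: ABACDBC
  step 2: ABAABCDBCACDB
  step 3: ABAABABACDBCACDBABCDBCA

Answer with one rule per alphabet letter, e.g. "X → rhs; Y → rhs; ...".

  step 2 ⇒ step 3: ABAABCDBCACDB ⇒ AB·A·AB·AB·A·CDB·C·A·CDB·AB·CDB·C·A
    A ↦ AB
    B ↦ A
    C ↦ CDB
    D ↦ C

A->AB, B->A, C->CDB, D->C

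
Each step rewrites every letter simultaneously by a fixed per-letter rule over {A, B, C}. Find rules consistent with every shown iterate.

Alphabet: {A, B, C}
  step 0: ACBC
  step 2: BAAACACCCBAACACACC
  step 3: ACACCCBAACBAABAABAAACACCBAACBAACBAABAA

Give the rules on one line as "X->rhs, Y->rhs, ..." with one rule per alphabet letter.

  step 2 ⇒ step 3: BAAACACCCBAACACACC ⇒ ACA·C·C·C·BAA·C·BAA·BAA·BAA·ACA·C·C·BAA·C·BAA·C·BAA·BAA
    A ↦ C
    B ↦ ACA
    C ↦ BAA

A->C, B->ACA, C->BAA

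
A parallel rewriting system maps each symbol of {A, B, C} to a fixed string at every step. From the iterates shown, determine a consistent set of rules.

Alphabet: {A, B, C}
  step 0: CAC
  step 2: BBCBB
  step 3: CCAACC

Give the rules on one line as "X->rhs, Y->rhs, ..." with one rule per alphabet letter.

  step 2 ⇒ step 3: BBCBB ⇒ C·C·AA·C·C
    B ↦ C
    C ↦ AA
    A ↦ B  (constrained at step 0)

A->B, B->C, C->AA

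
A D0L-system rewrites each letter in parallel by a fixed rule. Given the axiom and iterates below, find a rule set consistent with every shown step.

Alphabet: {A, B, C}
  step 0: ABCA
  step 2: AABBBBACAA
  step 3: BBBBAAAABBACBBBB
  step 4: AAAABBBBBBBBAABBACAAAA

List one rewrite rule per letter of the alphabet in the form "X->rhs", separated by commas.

  step 3 ⇒ step 4: BBBBAAAABBACBBBB ⇒ A·A·A·A·BB·BB·BB·BB·A·A·BB·AC·A·A·A·A
    A ↦ BB
    B ↦ A
    C ↦ AC

A->BB, B->A, C->AC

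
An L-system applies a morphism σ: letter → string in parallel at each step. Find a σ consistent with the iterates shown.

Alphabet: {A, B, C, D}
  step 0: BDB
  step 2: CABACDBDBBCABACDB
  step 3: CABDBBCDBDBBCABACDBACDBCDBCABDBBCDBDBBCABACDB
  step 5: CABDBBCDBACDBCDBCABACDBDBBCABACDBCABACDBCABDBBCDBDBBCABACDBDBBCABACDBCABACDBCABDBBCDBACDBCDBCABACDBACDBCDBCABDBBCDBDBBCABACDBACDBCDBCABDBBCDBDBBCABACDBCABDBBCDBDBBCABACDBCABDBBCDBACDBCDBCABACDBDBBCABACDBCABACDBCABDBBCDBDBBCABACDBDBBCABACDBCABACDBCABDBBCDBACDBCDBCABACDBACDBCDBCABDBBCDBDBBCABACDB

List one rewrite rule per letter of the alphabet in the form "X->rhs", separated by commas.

  step 2 ⇒ step 3: CABACDBDBBCABACDB ⇒ CAB·DBB·CDB·DBB·CAB·A·CDB·A·CDB·CDB·CAB·DBB·CDB·DBB·CAB·A·CDB
    A ↦ DBB
    B ↦ CDB
    C ↦ CAB
    D ↦ A

A->DBB, B->CDB, C->CAB, D->A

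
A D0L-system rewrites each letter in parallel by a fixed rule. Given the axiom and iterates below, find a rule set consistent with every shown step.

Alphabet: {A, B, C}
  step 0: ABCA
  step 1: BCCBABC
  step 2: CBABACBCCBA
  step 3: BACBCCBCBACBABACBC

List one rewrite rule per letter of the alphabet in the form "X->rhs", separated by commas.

A->BC, B->C, C->BA

  step 2 ⇒ step 3: CBABACBCCBA ⇒ BA·C·BC·C·BC·BA·C·BA·BA·C·BC
    A ↦ BC
    B ↦ C
    C ↦ BA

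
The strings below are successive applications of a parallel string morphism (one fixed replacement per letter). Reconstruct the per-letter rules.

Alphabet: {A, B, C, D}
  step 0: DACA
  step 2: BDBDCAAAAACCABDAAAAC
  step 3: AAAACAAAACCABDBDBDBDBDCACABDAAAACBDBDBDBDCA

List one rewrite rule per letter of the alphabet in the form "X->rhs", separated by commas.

  step 2 ⇒ step 3: BDBDCAAAAACCABDAAAAC ⇒ AA·AAC·AA·AAC·CA·BD·BD·BD·BD·BD·CA·CA·BD·AA·AAC·BD·BD·BD·BD·CA
    A ↦ BD
    B ↦ AA
    C ↦ CA
    D ↦ AAC

A->BD, B->AA, C->CA, D->AAC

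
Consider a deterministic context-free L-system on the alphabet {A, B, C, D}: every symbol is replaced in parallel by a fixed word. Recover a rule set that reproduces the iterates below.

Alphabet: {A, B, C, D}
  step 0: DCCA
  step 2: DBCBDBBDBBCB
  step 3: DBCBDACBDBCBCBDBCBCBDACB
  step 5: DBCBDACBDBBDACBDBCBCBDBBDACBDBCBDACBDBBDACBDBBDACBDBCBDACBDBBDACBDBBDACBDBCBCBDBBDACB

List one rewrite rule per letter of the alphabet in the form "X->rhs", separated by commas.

  step 2 ⇒ step 3: DBCBDBBDBBCB ⇒ DB·CB·DA·CB·DB·CB·CB·DB·CB·CB·DA·CB
    B ↦ CB
    C ↦ DA
    D ↦ DB
    A ↦ B  (constrained at step 0)

A->B, B->CB, C->DA, D->DB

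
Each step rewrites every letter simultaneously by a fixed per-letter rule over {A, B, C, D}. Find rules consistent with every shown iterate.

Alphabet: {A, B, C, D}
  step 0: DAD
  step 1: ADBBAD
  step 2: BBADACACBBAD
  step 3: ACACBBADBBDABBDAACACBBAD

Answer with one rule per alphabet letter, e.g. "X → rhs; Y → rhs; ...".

A->BB, B->AC, C->DA, D->AD

  step 2 ⇒ step 3: BBADACACBBAD ⇒ AC·AC·BB·AD·BB·DA·BB·DA·AC·AC·BB·AD
    A ↦ BB
    B ↦ AC
    C ↦ DA
    D ↦ AD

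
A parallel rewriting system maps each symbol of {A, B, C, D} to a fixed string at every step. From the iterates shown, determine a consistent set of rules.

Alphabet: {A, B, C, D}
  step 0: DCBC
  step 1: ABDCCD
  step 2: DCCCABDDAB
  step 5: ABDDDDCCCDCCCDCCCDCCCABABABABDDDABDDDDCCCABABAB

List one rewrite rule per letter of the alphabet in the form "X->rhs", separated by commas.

A->DC, B->CC, C->D, D->AB

  step 1 ⇒ step 2: ABDCCD ⇒ DC·CC·AB·D·D·AB
    A ↦ DC
    B ↦ CC
    C ↦ D
    D ↦ AB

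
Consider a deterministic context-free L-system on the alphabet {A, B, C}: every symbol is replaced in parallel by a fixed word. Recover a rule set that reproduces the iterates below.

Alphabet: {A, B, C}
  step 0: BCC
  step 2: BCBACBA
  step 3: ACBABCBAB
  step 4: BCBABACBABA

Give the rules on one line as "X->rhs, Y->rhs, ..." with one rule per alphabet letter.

A->B, B->A, C->CB

  step 3 ⇒ step 4: ACBABCBAB ⇒ B·CB·A·B·A·CB·A·B·A
    A ↦ B
    B ↦ A
    C ↦ CB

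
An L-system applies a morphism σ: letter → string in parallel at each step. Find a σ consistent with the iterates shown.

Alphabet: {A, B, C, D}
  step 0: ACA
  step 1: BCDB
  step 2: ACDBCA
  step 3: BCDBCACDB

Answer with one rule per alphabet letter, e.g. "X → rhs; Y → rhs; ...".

A->B, B->A, C->CD, D->BC

  step 2 ⇒ step 3: ACDBCA ⇒ B·CD·BC·A·CD·B
    A ↦ B
    B ↦ A
    C ↦ CD
    D ↦ BC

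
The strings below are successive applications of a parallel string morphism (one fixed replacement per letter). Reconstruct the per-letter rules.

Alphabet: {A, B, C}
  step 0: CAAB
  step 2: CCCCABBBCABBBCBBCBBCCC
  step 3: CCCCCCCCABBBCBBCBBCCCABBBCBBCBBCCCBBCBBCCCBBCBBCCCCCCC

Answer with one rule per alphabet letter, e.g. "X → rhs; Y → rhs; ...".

  step 2 ⇒ step 3: CCCCABBBCABBBCBBCBBCCC ⇒ CC·CC·CC·CC·AB·BBC·BBC·BBC·CC·AB·BBC·BBC·BBC·CC·BBC·BBC·CC·BBC·BBC·CC·CC·CC
    A ↦ AB
    B ↦ BBC
    C ↦ CC

A->AB, B->BBC, C->CC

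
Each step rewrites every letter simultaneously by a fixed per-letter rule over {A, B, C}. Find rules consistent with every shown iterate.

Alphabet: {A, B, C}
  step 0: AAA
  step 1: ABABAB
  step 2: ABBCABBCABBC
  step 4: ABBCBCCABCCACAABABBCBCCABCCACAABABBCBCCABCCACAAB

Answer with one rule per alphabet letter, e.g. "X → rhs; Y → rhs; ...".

  step 1 ⇒ step 2: ABABAB ⇒ AB·BC·AB·BC·AB·BC
    A ↦ AB
    B ↦ BC
    C ↦ CA  (constrained at step 2)

A->AB, B->BC, C->CA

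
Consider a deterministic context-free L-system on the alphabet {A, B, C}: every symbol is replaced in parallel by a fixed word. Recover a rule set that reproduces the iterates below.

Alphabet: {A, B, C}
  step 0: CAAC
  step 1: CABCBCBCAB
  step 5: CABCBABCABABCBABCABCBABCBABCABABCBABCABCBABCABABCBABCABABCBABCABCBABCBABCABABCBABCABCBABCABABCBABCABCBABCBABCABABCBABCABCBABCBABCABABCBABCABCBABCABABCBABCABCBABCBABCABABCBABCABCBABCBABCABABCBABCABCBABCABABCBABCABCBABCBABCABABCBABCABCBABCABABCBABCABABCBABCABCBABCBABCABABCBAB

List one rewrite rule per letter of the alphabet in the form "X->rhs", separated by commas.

  step 0 ⇒ step 1: CAAC ⇒ CAB·CB·CB·CAB
    A ↦ CB
    C ↦ CAB
    B ↦ AB  (constrained at step 1)

A->CB, B->AB, C->CAB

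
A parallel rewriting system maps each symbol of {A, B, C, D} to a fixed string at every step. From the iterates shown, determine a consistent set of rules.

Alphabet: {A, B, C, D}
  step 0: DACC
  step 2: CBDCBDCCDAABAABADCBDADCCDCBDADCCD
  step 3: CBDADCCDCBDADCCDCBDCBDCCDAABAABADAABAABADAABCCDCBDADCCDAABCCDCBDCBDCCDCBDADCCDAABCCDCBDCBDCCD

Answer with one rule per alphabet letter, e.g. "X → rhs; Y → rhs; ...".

A->AAB, B->AD, C->CBD, D->CCD

  step 2 ⇒ step 3: CBDCBDCCDAABAABADCBDADCCDCBDADCCD ⇒ CBD·AD·CCD·CBD·AD·CCD·CBD·CBD·CCD·AAB·AAB·AD·AAB·AAB·AD·AAB·CCD·CBD·AD·CCD·AAB·CCD·CBD·CBD·CCD·CBD·AD·CCD·AAB·CCD·CBD·CBD·CCD
    A ↦ AAB
    B ↦ AD
    C ↦ CBD
    D ↦ CCD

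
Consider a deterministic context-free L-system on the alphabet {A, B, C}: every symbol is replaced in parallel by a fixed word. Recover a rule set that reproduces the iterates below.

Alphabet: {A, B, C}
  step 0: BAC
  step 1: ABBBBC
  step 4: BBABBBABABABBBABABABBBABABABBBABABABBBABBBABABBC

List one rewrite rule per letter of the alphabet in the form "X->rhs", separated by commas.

  step 0 ⇒ step 1: BAC ⇒ AB·BB·BC
    A ↦ BB
    B ↦ AB
    C ↦ BC

A->BB, B->AB, C->BC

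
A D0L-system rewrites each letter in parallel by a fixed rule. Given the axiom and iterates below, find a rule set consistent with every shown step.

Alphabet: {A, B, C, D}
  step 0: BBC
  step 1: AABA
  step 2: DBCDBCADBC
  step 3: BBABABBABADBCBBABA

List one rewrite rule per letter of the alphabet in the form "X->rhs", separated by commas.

A->DBC, B->A, C->BA, D->BB

  step 2 ⇒ step 3: DBCDBCADBC ⇒ BB·A·BA·BB·A·BA·DBC·BB·A·BA
    A ↦ DBC
    B ↦ A
    C ↦ BA
    D ↦ BB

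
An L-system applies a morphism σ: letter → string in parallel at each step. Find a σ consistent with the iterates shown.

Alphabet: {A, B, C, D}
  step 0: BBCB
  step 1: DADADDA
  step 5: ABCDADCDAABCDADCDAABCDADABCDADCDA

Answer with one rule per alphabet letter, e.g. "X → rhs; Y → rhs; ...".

  step 0 ⇒ step 1: BBCB ⇒ DA·DA·D·DA
    B ↦ DA
    C ↦ D
    A ↦ C  (constrained at step 1)
    D ↦ AB  (constrained at step 1)

A->C, B->DA, C->D, D->AB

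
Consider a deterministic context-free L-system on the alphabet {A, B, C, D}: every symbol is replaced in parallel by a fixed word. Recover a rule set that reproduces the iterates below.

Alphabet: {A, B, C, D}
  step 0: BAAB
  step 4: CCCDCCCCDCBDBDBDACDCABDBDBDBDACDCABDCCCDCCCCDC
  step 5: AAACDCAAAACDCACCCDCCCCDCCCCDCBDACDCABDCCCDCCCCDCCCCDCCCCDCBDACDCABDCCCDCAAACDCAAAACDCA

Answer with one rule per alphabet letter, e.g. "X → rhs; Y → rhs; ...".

  step 4 ⇒ step 5: CCCDCCCCDCBDBDBDACDCABDBDBDBDACDCABDCCCDCCCCDC ⇒ A·A·A·CDC·A·A·A·A·CDC·A·CC·CDC·CC·CDC·CC·CDC·BD·A·CDC·A·BD·CC·CDC·CC·CDC·CC·CDC·CC·CDC·BD·A·CDC·A·BD·CC·CDC·A·A·A·CDC·A·A·A·A·CDC·A
    A ↦ BD
    B ↦ CC
    C ↦ A
    D ↦ CDC

A->BD, B->CC, C->A, D->CDC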